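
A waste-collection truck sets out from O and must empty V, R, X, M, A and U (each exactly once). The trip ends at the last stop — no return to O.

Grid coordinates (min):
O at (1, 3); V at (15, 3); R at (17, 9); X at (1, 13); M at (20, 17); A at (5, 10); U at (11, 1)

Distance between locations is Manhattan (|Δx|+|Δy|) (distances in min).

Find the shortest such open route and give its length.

57 min — the minimum one-way total.

There are 6! = 720 possible orderings.
O - V - R - X - M - A - U: 14+8+20+23+22+15 = 102
O - V - R - X - M - U - A: 14+8+20+23+25+15 = 105
O - V - R - X - A - M - U: 14+8+20+7+22+25 = 96
O - V - R - X - A - U - M: 14+8+20+7+15+25 = 89
O - V - R - X - U - M - A: 14+8+20+22+25+22 = 111
O - V - R - X - U - A - M: 14+8+20+22+15+22 = 101
O - V - R - M - X - A - U: 14+8+11+23+7+15 = 78
O - V - R - M - X - U - A: 14+8+11+23+22+15 = 93
… (712 more)
O - X - A - U - V - R - M: 10+7+15+6+8+11 = 57  ← best
The minimum is 57.
One shortest path: O → X → A → U → V → R → M.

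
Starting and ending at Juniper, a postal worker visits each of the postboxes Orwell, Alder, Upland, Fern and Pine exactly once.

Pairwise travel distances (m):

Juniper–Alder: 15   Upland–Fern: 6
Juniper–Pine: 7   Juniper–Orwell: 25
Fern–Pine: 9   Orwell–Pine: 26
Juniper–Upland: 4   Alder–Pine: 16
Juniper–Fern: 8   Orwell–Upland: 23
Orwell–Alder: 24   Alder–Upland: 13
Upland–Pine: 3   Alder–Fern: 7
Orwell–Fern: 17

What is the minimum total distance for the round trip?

Shortest round trip = 72 m.

There are 60 distinct closed tours to check (reversals are equivalent).
Juniper-Orwell-Alder-Upland-Fern-Pine-Juniper: 25+24+13+6+9+7 = 84
Juniper-Orwell-Alder-Upland-Pine-Fern-Juniper: 25+24+13+3+9+8 = 82
Juniper-Orwell-Alder-Fern-Upland-Pine-Juniper: 25+24+7+6+3+7 = 72
Juniper-Orwell-Alder-Fern-Pine-Upland-Juniper: 25+24+7+9+3+4 = 72
Juniper-Orwell-Alder-Pine-Upland-Fern-Juniper: 25+24+16+3+6+8 = 82
Juniper-Orwell-Alder-Pine-Fern-Upland-Juniper: 25+24+16+9+6+4 = 84
Juniper-Orwell-Upland-Alder-Fern-Pine-Juniper: 25+23+13+7+9+7 = 84
Juniper-Orwell-Upland-Alder-Pine-Fern-Juniper: 25+23+13+16+9+8 = 94
Juniper-Orwell-Upland-Fern-Alder-Pine-Juniper: 25+23+6+7+16+7 = 84
Juniper-Orwell-Upland-Fern-Pine-Alder-Juniper: 25+23+6+9+16+15 = 94
Juniper-Orwell-Upland-Pine-Alder-Fern-Juniper: 25+23+3+16+7+8 = 82
Juniper-Orwell-Upland-Pine-Fern-Alder-Juniper: 25+23+3+9+7+15 = 82
Juniper-Orwell-Fern-Alder-Upland-Pine-Juniper: 25+17+7+13+3+7 = 72
Juniper-Orwell-Fern-Alder-Pine-Upland-Juniper: 25+17+7+16+3+4 = 72
… (46 more)
The minimum is 72.
One optimal route: Juniper → Orwell → Alder → Fern → Upland → Pine → Juniper (or its reverse).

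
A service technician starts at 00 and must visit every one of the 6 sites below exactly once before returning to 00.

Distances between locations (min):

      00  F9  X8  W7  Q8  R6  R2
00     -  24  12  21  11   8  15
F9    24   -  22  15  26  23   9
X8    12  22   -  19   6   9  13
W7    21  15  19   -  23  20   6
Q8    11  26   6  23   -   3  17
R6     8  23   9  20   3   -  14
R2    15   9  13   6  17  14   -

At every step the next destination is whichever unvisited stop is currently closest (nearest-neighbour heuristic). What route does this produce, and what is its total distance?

Nearest-neighbour total = 75 min; route 00 → R6 → Q8 → X8 → R2 → W7 → F9 → 00.

00 → [R6:8 / Q8:11 / X8:12 / R2:15 / W7:21 / F9:24] → R6 (8)
R6 → [Q8:3 / X8:9 / R2:14 / W7:20 / F9:23] → Q8 (3)
Q8 → [X8:6 / R2:17 / W7:23 / F9:26] → X8 (6)
X8 → [R2:13 / W7:19 / F9:22] → R2 (13)
R2 → [W7:6 / F9:9] → W7 (6)
W7 → [F9:15] → F9 (15)
Return F9→00: 24.
Total = 8 + 3 + 6 + 13 + 6 + 15 + 24 = 75.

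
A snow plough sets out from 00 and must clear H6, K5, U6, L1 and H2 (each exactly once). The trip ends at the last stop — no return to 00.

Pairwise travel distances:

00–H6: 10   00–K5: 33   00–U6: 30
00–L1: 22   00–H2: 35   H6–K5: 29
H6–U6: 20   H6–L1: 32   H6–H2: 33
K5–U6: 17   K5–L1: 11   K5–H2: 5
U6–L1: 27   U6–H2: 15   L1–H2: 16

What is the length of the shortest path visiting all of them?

61 — the minimum one-way total.

There are 5! = 120 possible orderings.
00 → H6 → K5 → U6 → L1 → H2: 10+29+17+27+16 = 99
00 → H6 → K5 → U6 → H2 → L1: 10+29+17+15+16 = 87
00 → H6 → K5 → L1 → U6 → H2: 10+29+11+27+15 = 92
00 → H6 → K5 → L1 → H2 → U6: 10+29+11+16+15 = 81
00 → H6 → K5 → H2 → U6 → L1: 10+29+5+15+27 = 86
00 → H6 → K5 → H2 → L1 → U6: 10+29+5+16+27 = 87
00 → H6 → U6 → K5 → L1 → H2: 10+20+17+11+16 = 74
00 → H6 → U6 → K5 → H2 → L1: 10+20+17+5+16 = 68
00 → H6 → U6 → L1 → K5 → H2: 10+20+27+11+5 = 73
00 → H6 → U6 → L1 → H2 → K5: 10+20+27+16+5 = 78
00 → H6 → U6 → H2 → K5 → L1: 10+20+15+5+11 = 61
00 → H6 → U6 → H2 → L1 → K5: 10+20+15+16+11 = 72
00 → H6 → L1 → K5 → U6 → H2: 10+32+11+17+15 = 85
00 → H6 → L1 → K5 → H2 → U6: 10+32+11+5+15 = 73
… (106 more)
The minimum is 61.
One shortest path: 00 → H6 → U6 → H2 → K5 → L1.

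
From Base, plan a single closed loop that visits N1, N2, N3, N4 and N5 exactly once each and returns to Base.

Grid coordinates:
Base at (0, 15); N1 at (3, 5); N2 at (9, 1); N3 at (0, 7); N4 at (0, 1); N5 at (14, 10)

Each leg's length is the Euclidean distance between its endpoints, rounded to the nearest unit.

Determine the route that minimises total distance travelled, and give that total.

With 5 stops there are 5!/2 = 60 distinct round trips (a route and its reverse cost the same).
Base → N1 → N2 → N3 → N4 → N5 → Base: 10+7+11+6+17+15 = 66
Base → N1 → N2 → N3 → N5 → N4 → Base: 10+7+11+14+17+14 = 73
Base → N1 → N2 → N4 → N3 → N5 → Base: 10+7+9+6+14+15 = 61
Base → N1 → N2 → N4 → N5 → N3 → Base: 10+7+9+17+14+8 = 65
Base → N1 → N2 → N5 → N3 → N4 → Base: 10+7+10+14+6+14 = 61
Base → N1 → N2 → N5 → N4 → N3 → Base: 10+7+10+17+6+8 = 58
Base → N1 → N3 → N2 → N4 → N5 → Base: 10+4+11+9+17+15 = 66
Base → N1 → N3 → N2 → N5 → N4 → Base: 10+4+11+10+17+14 = 66
Base → N1 → N3 → N4 → N2 → N5 → Base: 10+4+6+9+10+15 = 54
Base → N1 → N3 → N4 → N5 → N2 → Base: 10+4+6+17+10+17 = 64
Base → N1 → N3 → N5 → N2 → N4 → Base: 10+4+14+10+9+14 = 61
Base → N1 → N3 → N5 → N4 → N2 → Base: 10+4+14+17+9+17 = 71
Base → N1 → N4 → N2 → N3 → N5 → Base: 10+5+9+11+14+15 = 64
Base → N1 → N4 → N2 → N5 → N3 → Base: 10+5+9+10+14+8 = 56
… (46 more)
Base → N3 → N1 → N4 → N2 → N5 → Base: 8+4+5+9+10+15 = 51  ← best
The minimum is 51.
One optimal route: Base → N3 → N1 → N4 → N2 → N5 → Base (or its reverse).

Shortest round trip = 51.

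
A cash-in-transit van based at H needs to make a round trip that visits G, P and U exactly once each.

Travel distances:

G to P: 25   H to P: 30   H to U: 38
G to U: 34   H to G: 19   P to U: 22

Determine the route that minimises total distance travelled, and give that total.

Minimum total distance: 104.

H→G→P→U→H: 19+25+22+38 = 104
H→G→U→P→H: 19+34+22+30 = 105
H→P→G→U→H: 30+25+34+38 = 127
The minimum is 104.
One optimal route: H → G → P → U → H (or its reverse).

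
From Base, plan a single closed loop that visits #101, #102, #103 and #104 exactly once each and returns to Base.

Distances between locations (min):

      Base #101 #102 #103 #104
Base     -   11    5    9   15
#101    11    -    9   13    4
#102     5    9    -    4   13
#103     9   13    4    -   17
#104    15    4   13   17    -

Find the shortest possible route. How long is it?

There are 12 distinct closed tours to check (reversals are equivalent).
Base → #101 → #102 → #103 → #104 → Base: 11+9+4+17+15 = 56
Base → #101 → #102 → #104 → #103 → Base: 11+9+13+17+9 = 59
Base → #101 → #103 → #102 → #104 → Base: 11+13+4+13+15 = 56
Base → #101 → #103 → #104 → #102 → Base: 11+13+17+13+5 = 59
Base → #101 → #104 → #102 → #103 → Base: 11+4+13+4+9 = 41
Base → #101 → #104 → #103 → #102 → Base: 11+4+17+4+5 = 41
Base → #102 → #101 → #103 → #104 → Base: 5+9+13+17+15 = 59
Base → #102 → #101 → #104 → #103 → Base: 5+9+4+17+9 = 44
Base → #102 → #103 → #101 → #104 → Base: 5+4+13+4+15 = 41
Base → #102 → #104 → #101 → #103 → Base: 5+13+4+13+9 = 44
Base → #103 → #101 → #102 → #104 → Base: 9+13+9+13+15 = 59
Base → #103 → #102 → #101 → #104 → Base: 9+4+9+4+15 = 41
The minimum is 41.
One optimal route: Base → #101 → #104 → #102 → #103 → Base (or its reverse).

Shortest round trip = 41 min.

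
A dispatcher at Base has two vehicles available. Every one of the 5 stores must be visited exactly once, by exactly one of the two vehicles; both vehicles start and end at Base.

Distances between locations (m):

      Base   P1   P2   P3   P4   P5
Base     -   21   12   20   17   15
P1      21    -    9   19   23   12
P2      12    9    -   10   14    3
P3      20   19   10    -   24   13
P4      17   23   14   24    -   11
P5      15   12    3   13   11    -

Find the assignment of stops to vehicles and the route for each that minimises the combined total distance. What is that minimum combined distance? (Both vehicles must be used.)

There are 2^4 − 1 = 15 ways to divide the 5 stops into two non-empty groups. For each, the best each vehicle can do is its own shortest tour through its group:
  {P1} + {P2, P3, P4, P5}: 42 + 61 = 103
  {P2} + {P1, P3, P4, P5}: 24 + 79 = 103
  {P1, P2} + {P3, P4, P5}: 42 + 61 = 103
  {P3} + {P1, P2, P4, P5}: 40 + 61 = 101
  {P1, P3} + {P2, P4, P5}: 60 + 43 = 103
  {P2, P3} + {P1, P4, P5}: 42 + 61 = 103
  … (15 splits in total)
  {P4} + {P1, P2, P3, P5}: 34 + 66 = 100  ← best
Best: vehicle 1 Base → P4 → Base = 34; vehicle 2 Base → P1 → P2 → P5 → P3 → Base = 66; combined 100.

Minimum combined distance: 100 m.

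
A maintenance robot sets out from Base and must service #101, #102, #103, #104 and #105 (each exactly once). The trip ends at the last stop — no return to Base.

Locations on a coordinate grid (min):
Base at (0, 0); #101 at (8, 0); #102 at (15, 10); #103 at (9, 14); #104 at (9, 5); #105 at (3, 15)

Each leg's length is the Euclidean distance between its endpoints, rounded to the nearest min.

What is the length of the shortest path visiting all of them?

Shortest open route: 34 min.

There are 5! = 120 possible orderings.
Base → #101 → #102 → #103 → #104 → #105: 8+12+7+9+12 = 48
Base → #101 → #102 → #103 → #105 → #104: 8+12+7+6+12 = 45
Base → #101 → #102 → #104 → #103 → #105: 8+12+8+9+6 = 43
Base → #101 → #102 → #104 → #105 → #103: 8+12+8+12+6 = 46
Base → #101 → #102 → #105 → #103 → #104: 8+12+13+6+9 = 48
Base → #101 → #102 → #105 → #104 → #103: 8+12+13+12+9 = 54
Base → #101 → #103 → #102 → #104 → #105: 8+14+7+8+12 = 49
Base → #101 → #103 → #102 → #105 → #104: 8+14+7+13+12 = 54
Base → #101 → #103 → #104 → #102 → #105: 8+14+9+8+13 = 52
Base → #101 → #103 → #104 → #105 → #102: 8+14+9+12+13 = 56
Base → #101 → #103 → #105 → #102 → #104: 8+14+6+13+8 = 49
Base → #101 → #103 → #105 → #104 → #102: 8+14+6+12+8 = 48
Base → #101 → #104 → #102 → #103 → #105: 8+5+8+7+6 = 34
Base → #101 → #104 → #102 → #105 → #103: 8+5+8+13+6 = 40
… (106 more)
The minimum is 34.
One shortest path: Base → #101 → #104 → #102 → #103 → #105.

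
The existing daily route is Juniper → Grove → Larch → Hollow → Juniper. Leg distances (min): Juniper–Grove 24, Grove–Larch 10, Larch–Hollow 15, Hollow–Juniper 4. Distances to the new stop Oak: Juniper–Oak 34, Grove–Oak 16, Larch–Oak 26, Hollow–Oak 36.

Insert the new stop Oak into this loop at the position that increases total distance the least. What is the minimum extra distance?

+26 min — insert Oak between Juniper and Grove.

Insertion cost between consecutive stops i–j is d(i,Oak) + d(Oak,j) − d(i,j):
  between Juniper and Grove: 34 + 16 − 24 = 26
  between Grove and Larch: 16 + 26 − 10 = 32
  between Larch and Hollow: 26 + 36 − 15 = 47
  between Hollow and Juniper: 36 + 34 − 4 = 66
Cheapest insertion is between Juniper and Grove, adding 26.
New total = 53 + 26 = 79.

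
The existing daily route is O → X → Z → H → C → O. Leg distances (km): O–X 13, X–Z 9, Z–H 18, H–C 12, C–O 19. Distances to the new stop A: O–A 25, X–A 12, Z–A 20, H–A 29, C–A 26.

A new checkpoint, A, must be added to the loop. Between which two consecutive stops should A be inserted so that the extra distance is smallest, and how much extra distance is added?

+23 km — insert A between X and Z.

Insertion cost between consecutive stops i–j is d(i,A) + d(A,j) − d(i,j):
  between O and X: 25 + 12 − 13 = 24
  between X and Z: 12 + 20 − 9 = 23
  between Z and H: 20 + 29 − 18 = 31
  between H and C: 29 + 26 − 12 = 43
  between C and O: 26 + 25 − 19 = 32
Cheapest insertion is between X and Z, adding 23.
New total = 71 + 23 = 94.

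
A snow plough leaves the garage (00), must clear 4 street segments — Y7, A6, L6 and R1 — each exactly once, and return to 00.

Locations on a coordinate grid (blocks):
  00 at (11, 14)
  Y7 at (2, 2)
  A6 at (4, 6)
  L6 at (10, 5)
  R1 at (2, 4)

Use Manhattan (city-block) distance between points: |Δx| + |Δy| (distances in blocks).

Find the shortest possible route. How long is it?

With 4 stops there are 4!/2 = 12 distinct round trips (a route and its reverse cost the same).
00-Y7-A6-L6-R1-00: 21+6+7+9+19 = 62
00-Y7-A6-R1-L6-00: 21+6+4+9+10 = 50
00-Y7-L6-A6-R1-00: 21+11+7+4+19 = 62
00-Y7-L6-R1-A6-00: 21+11+9+4+15 = 60
00-Y7-R1-A6-L6-00: 21+2+4+7+10 = 44
00-Y7-R1-L6-A6-00: 21+2+9+7+15 = 54
00-A6-Y7-L6-R1-00: 15+6+11+9+19 = 60
00-A6-Y7-R1-L6-00: 15+6+2+9+10 = 42
00-A6-L6-Y7-R1-00: 15+7+11+2+19 = 54
00-A6-R1-Y7-L6-00: 15+4+2+11+10 = 42
00-L6-Y7-A6-R1-00: 10+11+6+4+19 = 50
00-L6-A6-Y7-R1-00: 10+7+6+2+19 = 44
The minimum is 42.
One optimal route: 00 → A6 → Y7 → R1 → L6 → 00 (or its reverse).

Shortest round trip = 42 blocks.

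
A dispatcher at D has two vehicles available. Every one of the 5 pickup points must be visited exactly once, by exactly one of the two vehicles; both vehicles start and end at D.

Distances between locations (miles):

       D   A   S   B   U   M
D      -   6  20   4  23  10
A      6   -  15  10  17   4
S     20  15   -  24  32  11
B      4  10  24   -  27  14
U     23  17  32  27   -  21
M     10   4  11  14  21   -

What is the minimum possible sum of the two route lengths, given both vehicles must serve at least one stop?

There are 2^4 − 1 = 15 ways to divide the 5 stops into two non-empty groups. For each, the best each vehicle can do is its own shortest tour through its group:
  {A} + {S, B, U, M}: 12 + 83 = 95
  {S} + {A, B, U, M}: 40 + 62 = 102
  {A, S} + {B, U, M}: 41 + 62 = 103
  {B} + {A, S, U, M}: 8 + 75 = 83
  {A, B} + {S, U, M}: 20 + 75 = 95
  {S, B} + {A, U, M}: 48 + 54 = 102
  … (15 splits in total)
Best: vehicle 1 D → B → D = 8; vehicle 2 D → A → U → M → S → D = 75; combined 83.

83 miles — the smallest possible combined total.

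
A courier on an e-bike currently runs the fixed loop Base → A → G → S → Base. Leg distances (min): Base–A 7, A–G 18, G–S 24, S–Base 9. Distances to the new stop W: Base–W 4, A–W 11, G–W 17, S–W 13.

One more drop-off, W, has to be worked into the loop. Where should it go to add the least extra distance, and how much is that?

Insertion cost between consecutive stops i–j is d(i,W) + d(W,j) − d(i,j):
  between Base and A: 4 + 11 − 7 = 8
  between A and G: 11 + 17 − 18 = 10
  between G and S: 17 + 13 − 24 = 6
  between S and Base: 13 + 4 − 9 = 8
Cheapest insertion is between G and S, adding 6.
New total = 58 + 6 = 64.

Adding 6 min by placing W on the G–S leg.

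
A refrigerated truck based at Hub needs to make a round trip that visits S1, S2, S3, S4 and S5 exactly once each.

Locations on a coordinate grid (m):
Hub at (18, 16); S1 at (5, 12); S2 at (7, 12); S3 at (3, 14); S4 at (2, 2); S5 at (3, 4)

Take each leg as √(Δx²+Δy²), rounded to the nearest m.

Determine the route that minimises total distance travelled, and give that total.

Shortest round trip = 50 m.

Hub→S1→S2→S3→S4→S5→Hub: 14+2+4+12+2+19 = 53
Hub→S1→S2→S3→S5→S4→Hub: 14+2+4+10+2+21 = 53
Hub→S1→S2→S4→S3→S5→Hub: 14+2+11+12+10+19 = 68
Hub→S1→S2→S4→S5→S3→Hub: 14+2+11+2+10+15 = 54
Hub→S1→S2→S5→S3→S4→Hub: 14+2+9+10+12+21 = 68
Hub→S1→S2→S5→S4→S3→Hub: 14+2+9+2+12+15 = 54
Hub→S1→S3→S2→S4→S5→Hub: 14+3+4+11+2+19 = 53
Hub→S1→S3→S2→S5→S4→Hub: 14+3+4+9+2+21 = 53
Hub→S1→S3→S4→S2→S5→Hub: 14+3+12+11+9+19 = 68
Hub→S1→S3→S4→S5→S2→Hub: 14+3+12+2+9+12 = 52
Hub→S1→S3→S5→S2→S4→Hub: 14+3+10+9+11+21 = 68
Hub→S1→S3→S5→S4→S2→Hub: 14+3+10+2+11+12 = 52
Hub→S1→S4→S2→S3→S5→Hub: 14+10+11+4+10+19 = 68
Hub→S1→S4→S2→S5→S3→Hub: 14+10+11+9+10+15 = 69
… (46 more)
Hub→S2→S1→S3→S4→S5→Hub: 12+2+3+12+2+19 = 50  ← best
The minimum is 50.
One optimal route: Hub → S2 → S1 → S3 → S4 → S5 → Hub (or its reverse).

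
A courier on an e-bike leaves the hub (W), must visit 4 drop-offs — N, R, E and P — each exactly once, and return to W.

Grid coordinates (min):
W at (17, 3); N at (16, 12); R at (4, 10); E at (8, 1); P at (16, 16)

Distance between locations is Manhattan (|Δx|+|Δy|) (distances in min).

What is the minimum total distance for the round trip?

W → N → R → E → P → W: 10+14+13+23+14 = 74
W → N → R → P → E → W: 10+14+18+23+11 = 76
W → N → E → R → P → W: 10+19+13+18+14 = 74
W → N → E → P → R → W: 10+19+23+18+20 = 90
W → N → P → R → E → W: 10+4+18+13+11 = 56
W → N → P → E → R → W: 10+4+23+13+20 = 70
W → R → N → E → P → W: 20+14+19+23+14 = 90
W → R → N → P → E → W: 20+14+4+23+11 = 72
W → R → E → N → P → W: 20+13+19+4+14 = 70
W → R → P → N → E → W: 20+18+4+19+11 = 72
W → E → N → R → P → W: 11+19+14+18+14 = 76
W → E → R → N → P → W: 11+13+14+4+14 = 56
The minimum is 56.
One optimal route: W → N → P → R → E → W (or its reverse).

Minimum total distance: 56 min.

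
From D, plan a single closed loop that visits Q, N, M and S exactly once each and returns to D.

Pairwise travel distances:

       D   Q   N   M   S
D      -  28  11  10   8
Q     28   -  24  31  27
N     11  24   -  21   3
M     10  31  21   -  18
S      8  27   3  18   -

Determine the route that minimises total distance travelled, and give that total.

There are 12 distinct closed tours to check (reversals are equivalent).
D-Q-N-M-S-D: 28+24+21+18+8 = 99
D-Q-N-S-M-D: 28+24+3+18+10 = 83
D-Q-M-N-S-D: 28+31+21+3+8 = 91
D-Q-M-S-N-D: 28+31+18+3+11 = 91
D-Q-S-N-M-D: 28+27+3+21+10 = 89
D-Q-S-M-N-D: 28+27+18+21+11 = 105
D-N-Q-M-S-D: 11+24+31+18+8 = 92
D-N-Q-S-M-D: 11+24+27+18+10 = 90
D-N-M-Q-S-D: 11+21+31+27+8 = 98
D-N-S-Q-M-D: 11+3+27+31+10 = 82
D-M-Q-N-S-D: 10+31+24+3+8 = 76
D-M-N-Q-S-D: 10+21+24+27+8 = 90
The minimum is 76.
One optimal route: D → M → Q → N → S → D (or its reverse).

76 — the shortest possible round trip.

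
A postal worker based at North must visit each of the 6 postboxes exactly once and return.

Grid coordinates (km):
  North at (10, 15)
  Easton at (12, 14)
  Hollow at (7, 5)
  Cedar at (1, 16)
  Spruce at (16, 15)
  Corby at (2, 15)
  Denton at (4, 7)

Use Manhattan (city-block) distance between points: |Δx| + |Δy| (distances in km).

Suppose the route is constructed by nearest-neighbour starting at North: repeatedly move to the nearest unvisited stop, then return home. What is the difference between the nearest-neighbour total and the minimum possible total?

The nearest-neighbour route is 2 km longer than optimal.

North: Easton=3, Spruce=6, Corby=8, Cedar=10, Hollow=13, Denton=14 ⇒ Easton
Easton: Spruce=5, Corby=11, Cedar=13, Hollow=14, Denton=15 ⇒ Spruce
Spruce: Corby=14, Cedar=16, Hollow=19, Denton=20 ⇒ Corby
Corby: Cedar=2, Denton=10, Hollow=15 ⇒ Cedar
Cedar: Denton=12, Hollow=17 ⇒ Denton
Denton: Hollow=5 ⇒ Hollow
NN route North → Easton → Spruce → Corby → Cedar → Denton → Hollow → North costs 54.
Optimal: North → Cedar → Corby → Denton → Hollow → Easton → Spruce → North costs 52 (by enumerating all 360 distinct tours).
Excess = 54 − 52 = 2.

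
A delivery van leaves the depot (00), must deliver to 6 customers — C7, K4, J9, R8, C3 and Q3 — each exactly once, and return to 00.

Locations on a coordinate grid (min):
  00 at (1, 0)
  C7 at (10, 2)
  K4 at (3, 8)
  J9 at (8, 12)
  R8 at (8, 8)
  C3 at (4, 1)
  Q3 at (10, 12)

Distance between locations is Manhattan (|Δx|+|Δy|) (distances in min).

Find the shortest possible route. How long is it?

42 min — the shortest possible round trip.

There are 360 distinct closed tours to check (reversals are equivalent).
00-C7-K4-J9-R8-C3-Q3-00: 11+13+9+4+11+17+21 = 86
00-C7-K4-J9-R8-Q3-C3-00: 11+13+9+4+6+17+4 = 64
00-C7-K4-J9-C3-R8-Q3-00: 11+13+9+15+11+6+21 = 86
00-C7-K4-J9-C3-Q3-R8-00: 11+13+9+15+17+6+15 = 86
00-C7-K4-J9-Q3-R8-C3-00: 11+13+9+2+6+11+4 = 56
00-C7-K4-J9-Q3-C3-R8-00: 11+13+9+2+17+11+15 = 78
00-C7-K4-R8-J9-C3-Q3-00: 11+13+5+4+15+17+21 = 86
00-C7-K4-R8-J9-Q3-C3-00: 11+13+5+4+2+17+4 = 56
… (352 more)
00-K4-R8-J9-Q3-C7-C3-00: 10+5+4+2+10+7+4 = 42  ← best
The minimum is 42.
One optimal route: 00 → K4 → R8 → J9 → Q3 → C7 → C3 → 00 (or its reverse).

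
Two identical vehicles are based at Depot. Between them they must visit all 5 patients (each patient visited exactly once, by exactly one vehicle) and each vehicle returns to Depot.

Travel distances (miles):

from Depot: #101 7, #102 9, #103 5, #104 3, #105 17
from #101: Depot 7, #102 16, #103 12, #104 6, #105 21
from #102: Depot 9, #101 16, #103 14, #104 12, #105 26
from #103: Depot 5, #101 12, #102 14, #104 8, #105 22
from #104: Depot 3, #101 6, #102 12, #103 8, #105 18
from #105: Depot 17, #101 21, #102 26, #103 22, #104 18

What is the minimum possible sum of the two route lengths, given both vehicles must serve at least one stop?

Try each way of splitting the stops between the two vehicles (each non-empty) and, for each split, find the best tour for each vehicle:
  {#101} + {#102, #103, #104, #105}: 14 + 66 = 80
  {#102} + {#101, #103, #104, #105}: 18 + 57 = 75
  {#101, #102} + {#103, #104, #105}: 32 + 48 = 80
  {#103} + {#101, #102, #104, #105}: 10 + 65 = 75
  {#101, #103} + {#102, #104, #105}: 24 + 56 = 80
  {#102, #103} + {#101, #104, #105}: 28 + 47 = 75
  … (15 splits in total)
Best: vehicle 1 Depot → #102 → Depot = 18; vehicle 2 Depot → #103 → #104 → #101 → #105 → Depot = 57; combined 75.

75 miles — the smallest possible combined total.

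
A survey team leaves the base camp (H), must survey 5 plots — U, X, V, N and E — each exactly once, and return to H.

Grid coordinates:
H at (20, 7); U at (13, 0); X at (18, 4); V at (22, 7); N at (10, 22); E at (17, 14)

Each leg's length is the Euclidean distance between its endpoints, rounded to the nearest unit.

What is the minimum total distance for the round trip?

Shortest round trip = 54.

With 5 stops there are 5!/2 = 60 distinct round trips (a route and its reverse cost the same).
H-U-X-V-N-E-H: 10+6+5+19+11+8 = 59
H-U-X-V-E-N-H: 10+6+5+9+11+18 = 59
H-U-X-N-V-E-H: 10+6+20+19+9+8 = 72
H-U-X-N-E-V-H: 10+6+20+11+9+2 = 58
H-U-X-E-V-N-H: 10+6+10+9+19+18 = 72
H-U-X-E-N-V-H: 10+6+10+11+19+2 = 58
H-U-V-X-N-E-H: 10+11+5+20+11+8 = 65
H-U-V-X-E-N-H: 10+11+5+10+11+18 = 65
H-U-V-N-X-E-H: 10+11+19+20+10+8 = 78
H-U-V-N-E-X-H: 10+11+19+11+10+4 = 65
H-U-V-E-X-N-H: 10+11+9+10+20+18 = 78
H-U-V-E-N-X-H: 10+11+9+11+20+4 = 65
H-U-N-X-V-E-H: 10+22+20+5+9+8 = 74
H-U-N-X-E-V-H: 10+22+20+10+9+2 = 73
… (46 more)
H-X-U-N-E-V-H: 4+6+22+11+9+2 = 54  ← best
The minimum is 54.
One optimal route: H → X → U → N → E → V → H (or its reverse).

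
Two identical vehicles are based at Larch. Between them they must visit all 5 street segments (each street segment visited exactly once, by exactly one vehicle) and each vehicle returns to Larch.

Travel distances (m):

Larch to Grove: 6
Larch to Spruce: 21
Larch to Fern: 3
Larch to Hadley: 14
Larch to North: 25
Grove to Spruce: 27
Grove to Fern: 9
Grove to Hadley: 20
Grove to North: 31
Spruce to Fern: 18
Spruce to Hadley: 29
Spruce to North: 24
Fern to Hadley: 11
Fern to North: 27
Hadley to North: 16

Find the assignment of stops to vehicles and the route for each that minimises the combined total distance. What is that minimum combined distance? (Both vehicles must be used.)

Check every non-empty split of the stops between the two vehicles; for each half take its own optimal tour:
  {Grove} + {Spruce, Fern, Hadley, North}: 12 + 75 = 87
  {Spruce} + {Grove, Fern, Hadley, North}: 42 + 67 = 109
  {Grove, Spruce} + {Fern, Hadley, North}: 54 + 55 = 109
  {Fern} + {Grove, Spruce, Hadley, North}: 6 + 87 = 93
  {Grove, Fern} + {Spruce, Hadley, North}: 18 + 75 = 93
  {Spruce, Fern} + {Grove, Hadley, North}: 42 + 67 = 109
  … (15 splits in total)
Best: vehicle 1 Larch → Grove → Larch = 12; vehicle 2 Larch → Spruce → North → Hadley → Fern → Larch = 75; combined 87.

87 m — the smallest possible combined total.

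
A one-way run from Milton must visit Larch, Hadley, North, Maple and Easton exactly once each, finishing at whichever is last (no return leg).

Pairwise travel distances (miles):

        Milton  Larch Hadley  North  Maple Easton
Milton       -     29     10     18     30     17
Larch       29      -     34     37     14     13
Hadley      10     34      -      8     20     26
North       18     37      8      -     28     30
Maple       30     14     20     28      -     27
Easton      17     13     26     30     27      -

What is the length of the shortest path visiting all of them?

There are 5! = 120 possible orderings.
Milton→Larch→Hadley→North→Maple→Easton: 29+34+8+28+27 = 126
Milton→Larch→Hadley→North→Easton→Maple: 29+34+8+30+27 = 128
Milton→Larch→Hadley→Maple→North→Easton: 29+34+20+28+30 = 141
Milton→Larch→Hadley→Maple→Easton→North: 29+34+20+27+30 = 140
Milton→Larch→Hadley→Easton→North→Maple: 29+34+26+30+28 = 147
Milton→Larch→Hadley→Easton→Maple→North: 29+34+26+27+28 = 144
Milton→Larch→North→Hadley→Maple→Easton: 29+37+8+20+27 = 121
Milton→Larch→North→Hadley→Easton→Maple: 29+37+8+26+27 = 127
Milton→Larch→North→Maple→Hadley→Easton: 29+37+28+20+26 = 140
Milton→Larch→North→Maple→Easton→Hadley: 29+37+28+27+26 = 147
Milton→Larch→North→Easton→Hadley→Maple: 29+37+30+26+20 = 142
Milton→Larch→North→Easton→Maple→Hadley: 29+37+30+27+20 = 143
Milton→Larch→Maple→Hadley→North→Easton: 29+14+20+8+30 = 101
Milton→Larch→Maple→Hadley→Easton→North: 29+14+20+26+30 = 119
… (106 more)
Milton→Easton→Larch→Maple→Hadley→North: 17+13+14+20+8 = 72  ← best
The minimum is 72.
One shortest path: Milton → Easton → Larch → Maple → Hadley → North.

72 miles — the minimum one-way total.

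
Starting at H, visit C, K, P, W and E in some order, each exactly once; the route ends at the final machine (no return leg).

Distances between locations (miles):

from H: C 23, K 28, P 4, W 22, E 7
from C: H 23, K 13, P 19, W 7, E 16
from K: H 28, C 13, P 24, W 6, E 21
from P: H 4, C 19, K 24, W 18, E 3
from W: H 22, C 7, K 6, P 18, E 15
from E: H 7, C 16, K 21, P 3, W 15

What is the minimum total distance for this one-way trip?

36 miles — the minimum one-way total.

There are 5! = 120 possible orderings.
H → C → K → P → W → E: 23+13+24+18+15 = 93
H → C → K → P → E → W: 23+13+24+3+15 = 78
H → C → K → W → P → E: 23+13+6+18+3 = 63
H → C → K → W → E → P: 23+13+6+15+3 = 60
H → C → K → E → P → W: 23+13+21+3+18 = 78
H → C → K → E → W → P: 23+13+21+15+18 = 90
H → C → P → K → W → E: 23+19+24+6+15 = 87
H → C → P → K → E → W: 23+19+24+21+15 = 102
H → C → P → W → K → E: 23+19+18+6+21 = 87
H → C → P → W → E → K: 23+19+18+15+21 = 96
H → C → P → E → K → W: 23+19+3+21+6 = 72
H → C → P → E → W → K: 23+19+3+15+6 = 66
H → C → W → K → P → E: 23+7+6+24+3 = 63
H → C → W → K → E → P: 23+7+6+21+3 = 60
… (106 more)
H → P → E → C → W → K: 4+3+16+7+6 = 36  ← best
The minimum is 36.
One shortest path: H → P → E → C → W → K.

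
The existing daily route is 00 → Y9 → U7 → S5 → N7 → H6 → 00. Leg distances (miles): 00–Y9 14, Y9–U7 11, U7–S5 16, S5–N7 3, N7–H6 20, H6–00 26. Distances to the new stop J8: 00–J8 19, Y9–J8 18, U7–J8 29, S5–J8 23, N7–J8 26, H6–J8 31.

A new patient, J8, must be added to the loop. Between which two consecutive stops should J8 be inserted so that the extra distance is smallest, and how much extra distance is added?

Insertion cost between consecutive stops i–j is d(i,J8) + d(J8,j) − d(i,j):
  between 00 and Y9: 19 + 18 − 14 = 23
  between Y9 and U7: 18 + 29 − 11 = 36
  between U7 and S5: 29 + 23 − 16 = 36
  between S5 and N7: 23 + 26 − 3 = 46
  between N7 and H6: 26 + 31 − 20 = 37
  between H6 and 00: 31 + 19 − 26 = 24
Cheapest insertion is between 00 and Y9, adding 23.
New total = 90 + 23 = 113.

+23 miles — insert J8 between 00 and Y9.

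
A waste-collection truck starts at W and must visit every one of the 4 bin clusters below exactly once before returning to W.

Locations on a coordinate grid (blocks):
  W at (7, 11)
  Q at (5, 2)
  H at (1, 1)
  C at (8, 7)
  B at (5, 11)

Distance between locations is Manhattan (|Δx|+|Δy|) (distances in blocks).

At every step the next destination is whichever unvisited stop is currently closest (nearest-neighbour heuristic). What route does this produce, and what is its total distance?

Nearest-neighbour total = 38 blocks; route W → B → C → Q → H → W.

W → [B:2 / C:5 / Q:11 / H:16] → B (2)
B → [C:7 / Q:9 / H:14] → C (7)
C → [Q:8 / H:13] → Q (8)
Q → [H:5] → H (5)
Return H→W: 16.
Total = 2 + 7 + 8 + 5 + 16 = 38.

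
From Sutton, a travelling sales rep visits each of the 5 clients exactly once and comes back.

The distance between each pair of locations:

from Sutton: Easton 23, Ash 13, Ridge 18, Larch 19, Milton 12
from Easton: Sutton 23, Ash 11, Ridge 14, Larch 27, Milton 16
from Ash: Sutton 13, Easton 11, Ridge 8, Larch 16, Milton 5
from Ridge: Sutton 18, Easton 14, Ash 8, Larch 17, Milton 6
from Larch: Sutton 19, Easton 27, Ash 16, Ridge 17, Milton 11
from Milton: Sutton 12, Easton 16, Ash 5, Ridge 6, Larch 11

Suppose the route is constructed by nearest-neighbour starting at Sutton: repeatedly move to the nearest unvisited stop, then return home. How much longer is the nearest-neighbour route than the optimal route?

Excess over optimum: 11.

Sutton: Milton=12, Ash=13, Ridge=18, Larch=19, Easton=23 ⇒ Milton
Milton: Ash=5, Ridge=6, Larch=11, Easton=16 ⇒ Ash
Ash: Ridge=8, Easton=11, Larch=16 ⇒ Ridge
Ridge: Easton=14, Larch=17 ⇒ Easton
Easton: Larch=27 ⇒ Larch
NN route Sutton → Milton → Ash → Ridge → Easton → Larch → Sutton costs 85.
Optimal: Sutton → Ash → Easton → Ridge → Milton → Larch → Sutton costs 74 (by enumerating all 60 distinct tours).
Excess = 85 − 74 = 11.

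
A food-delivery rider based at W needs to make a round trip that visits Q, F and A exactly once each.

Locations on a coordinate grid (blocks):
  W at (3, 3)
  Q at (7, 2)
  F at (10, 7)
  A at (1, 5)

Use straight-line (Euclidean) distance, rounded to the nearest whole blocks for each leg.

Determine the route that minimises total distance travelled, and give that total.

W-Q-F-A-W: 4+6+9+3 = 22
W-Q-A-F-W: 4+7+9+8 = 28
W-F-Q-A-W: 8+6+7+3 = 24
The minimum is 22.
One optimal route: W → Q → F → A → W (or its reverse).

Shortest round trip = 22 blocks.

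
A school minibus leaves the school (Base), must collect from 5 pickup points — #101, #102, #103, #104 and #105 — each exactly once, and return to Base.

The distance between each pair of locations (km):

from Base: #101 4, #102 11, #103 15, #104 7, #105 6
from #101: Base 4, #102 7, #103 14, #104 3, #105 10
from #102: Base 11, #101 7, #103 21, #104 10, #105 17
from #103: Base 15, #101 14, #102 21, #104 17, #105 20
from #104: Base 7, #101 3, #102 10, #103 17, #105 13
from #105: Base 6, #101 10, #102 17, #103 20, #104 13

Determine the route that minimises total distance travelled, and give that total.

With 5 stops there are 5!/2 = 60 distinct round trips (a route and its reverse cost the same).
Base → #101 → #102 → #103 → #104 → #105 → Base: 4+7+21+17+13+6 = 68
Base → #101 → #102 → #103 → #105 → #104 → Base: 4+7+21+20+13+7 = 72
Base → #101 → #102 → #104 → #103 → #105 → Base: 4+7+10+17+20+6 = 64
Base → #101 → #102 → #104 → #105 → #103 → Base: 4+7+10+13+20+15 = 69
Base → #101 → #102 → #105 → #103 → #104 → Base: 4+7+17+20+17+7 = 72
Base → #101 → #102 → #105 → #104 → #103 → Base: 4+7+17+13+17+15 = 73
Base → #101 → #103 → #102 → #104 → #105 → Base: 4+14+21+10+13+6 = 68
Base → #101 → #103 → #102 → #105 → #104 → Base: 4+14+21+17+13+7 = 76
Base → #101 → #103 → #104 → #102 → #105 → Base: 4+14+17+10+17+6 = 68
Base → #101 → #103 → #104 → #105 → #102 → Base: 4+14+17+13+17+11 = 76
Base → #101 → #103 → #105 → #102 → #104 → Base: 4+14+20+17+10+7 = 72
Base → #101 → #103 → #105 → #104 → #102 → Base: 4+14+20+13+10+11 = 72
Base → #101 → #104 → #102 → #103 → #105 → Base: 4+3+10+21+20+6 = 64
Base → #101 → #104 → #102 → #105 → #103 → Base: 4+3+10+17+20+15 = 69
… (46 more)
The minimum is 64.
One optimal route: Base → #101 → #102 → #104 → #103 → #105 → Base (or its reverse).

64 km — the shortest possible round trip.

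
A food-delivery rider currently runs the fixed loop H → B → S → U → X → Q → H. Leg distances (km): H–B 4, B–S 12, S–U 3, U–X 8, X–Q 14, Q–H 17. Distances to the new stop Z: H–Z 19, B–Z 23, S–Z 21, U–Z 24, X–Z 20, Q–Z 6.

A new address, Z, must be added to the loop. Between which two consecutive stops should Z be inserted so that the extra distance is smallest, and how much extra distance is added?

Minimum extra distance: 8 km, inserting Z between Q and H.

Insertion cost between consecutive stops i–j is d(i,Z) + d(Z,j) − d(i,j):
  between H and B: 19 + 23 − 4 = 38
  between B and S: 23 + 21 − 12 = 32
  between S and U: 21 + 24 − 3 = 42
  between U and X: 24 + 20 − 8 = 36
  between X and Q: 20 + 6 − 14 = 12
  between Q and H: 6 + 19 − 17 = 8
Cheapest insertion is between Q and H, adding 8.
New total = 58 + 8 = 66.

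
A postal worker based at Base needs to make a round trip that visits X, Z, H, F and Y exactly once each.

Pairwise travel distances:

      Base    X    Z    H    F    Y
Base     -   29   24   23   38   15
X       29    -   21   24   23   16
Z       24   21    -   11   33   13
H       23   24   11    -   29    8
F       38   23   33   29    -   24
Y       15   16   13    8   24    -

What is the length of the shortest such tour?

Minimum total distance: 116.

Base → X → Z → H → F → Y → Base: 29+21+11+29+24+15 = 129
Base → X → Z → H → Y → F → Base: 29+21+11+8+24+38 = 131
Base → X → Z → F → H → Y → Base: 29+21+33+29+8+15 = 135
Base → X → Z → F → Y → H → Base: 29+21+33+24+8+23 = 138
Base → X → Z → Y → H → F → Base: 29+21+13+8+29+38 = 138
Base → X → Z → Y → F → H → Base: 29+21+13+24+29+23 = 139
Base → X → H → Z → F → Y → Base: 29+24+11+33+24+15 = 136
Base → X → H → Z → Y → F → Base: 29+24+11+13+24+38 = 139
Base → X → H → F → Z → Y → Base: 29+24+29+33+13+15 = 143
Base → X → H → F → Y → Z → Base: 29+24+29+24+13+24 = 143
Base → X → H → Y → Z → F → Base: 29+24+8+13+33+38 = 145
Base → X → H → Y → F → Z → Base: 29+24+8+24+33+24 = 142
Base → X → F → Z → H → Y → Base: 29+23+33+11+8+15 = 119
Base → X → F → Z → Y → H → Base: 29+23+33+13+8+23 = 129
… (46 more)
Base → F → X → Z → H → Y → Base: 38+23+21+11+8+15 = 116  ← best
The minimum is 116.
One optimal route: Base → F → X → Z → H → Y → Base (or its reverse).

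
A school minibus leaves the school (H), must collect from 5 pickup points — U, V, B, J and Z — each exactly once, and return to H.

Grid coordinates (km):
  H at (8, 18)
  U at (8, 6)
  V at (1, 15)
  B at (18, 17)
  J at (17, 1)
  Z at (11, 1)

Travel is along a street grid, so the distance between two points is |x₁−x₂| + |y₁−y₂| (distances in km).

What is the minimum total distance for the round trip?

Shortest round trip = 68 km.

With 5 stops there are 5!/2 = 60 distinct round trips (a route and its reverse cost the same).
H-U-V-B-J-Z-H: 12+16+19+17+6+20 = 90
H-U-V-B-Z-J-H: 12+16+19+23+6+26 = 102
H-U-V-J-B-Z-H: 12+16+30+17+23+20 = 118
H-U-V-J-Z-B-H: 12+16+30+6+23+11 = 98
H-U-V-Z-B-J-H: 12+16+24+23+17+26 = 118
H-U-V-Z-J-B-H: 12+16+24+6+17+11 = 86
H-U-B-V-J-Z-H: 12+21+19+30+6+20 = 108
H-U-B-V-Z-J-H: 12+21+19+24+6+26 = 108
H-U-B-J-V-Z-H: 12+21+17+30+24+20 = 124
H-U-B-J-Z-V-H: 12+21+17+6+24+10 = 90
H-U-B-Z-V-J-H: 12+21+23+24+30+26 = 136
H-U-B-Z-J-V-H: 12+21+23+6+30+10 = 102
H-U-J-V-B-Z-H: 12+14+30+19+23+20 = 118
H-U-J-V-Z-B-H: 12+14+30+24+23+11 = 114
… (46 more)
H-V-U-Z-J-B-H: 10+16+8+6+17+11 = 68  ← best
The minimum is 68.
One optimal route: H → V → U → Z → J → B → H (or its reverse).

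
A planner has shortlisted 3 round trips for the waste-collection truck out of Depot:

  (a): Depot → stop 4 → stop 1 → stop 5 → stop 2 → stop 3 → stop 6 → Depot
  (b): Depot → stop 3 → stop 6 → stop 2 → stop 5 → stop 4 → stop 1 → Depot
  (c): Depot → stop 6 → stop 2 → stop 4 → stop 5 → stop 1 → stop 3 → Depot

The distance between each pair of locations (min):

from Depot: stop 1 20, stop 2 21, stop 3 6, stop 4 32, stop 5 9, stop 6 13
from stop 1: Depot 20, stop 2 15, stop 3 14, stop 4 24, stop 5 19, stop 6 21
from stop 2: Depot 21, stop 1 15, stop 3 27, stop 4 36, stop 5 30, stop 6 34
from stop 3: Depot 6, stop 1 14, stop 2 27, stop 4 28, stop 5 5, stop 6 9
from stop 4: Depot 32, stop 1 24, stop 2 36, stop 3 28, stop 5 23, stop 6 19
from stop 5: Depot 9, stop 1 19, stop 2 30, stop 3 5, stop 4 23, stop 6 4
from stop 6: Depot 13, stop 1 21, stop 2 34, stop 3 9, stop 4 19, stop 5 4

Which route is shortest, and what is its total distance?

145 min — (c) is the shortest.

(a): 32 + 24 + 19 + 30 + 27 + 9 + 13 = 154
(b): 6 + 9 + 34 + 30 + 23 + 24 + 20 = 146
(c): 13 + 34 + 36 + 23 + 19 + 14 + 6 = 145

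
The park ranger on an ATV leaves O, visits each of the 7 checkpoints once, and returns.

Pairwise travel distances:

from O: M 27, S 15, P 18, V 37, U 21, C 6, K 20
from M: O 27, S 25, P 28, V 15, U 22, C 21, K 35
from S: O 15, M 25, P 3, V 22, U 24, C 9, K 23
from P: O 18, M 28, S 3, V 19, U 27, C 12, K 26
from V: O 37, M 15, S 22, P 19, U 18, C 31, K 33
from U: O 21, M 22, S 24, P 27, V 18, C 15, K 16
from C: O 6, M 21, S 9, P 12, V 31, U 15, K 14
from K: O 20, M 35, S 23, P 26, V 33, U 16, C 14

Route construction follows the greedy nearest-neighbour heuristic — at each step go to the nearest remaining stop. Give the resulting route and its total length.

At O the remaining stops are C 6, S 15, P 18, K 20, U 21, M 27, V 37; go to C.
At C the remaining stops are S 9, P 12, K 14, U 15, M 21, V 31; go to S.
At S the remaining stops are P 3, V 22, K 23, U 24, M 25; go to P.
At P the remaining stops are V 19, K 26, U 27, M 28; go to V.
At V the remaining stops are M 15, U 18, K 33; go to M.
At M the remaining stops are U 22, K 35; go to U.
At U the remaining stops are K 16; go to K.
Return K→O: 20.
Total = 6 + 9 + 3 + 19 + 15 + 22 + 16 + 20 = 110.

Nearest-neighbour total = 110; route O → C → S → P → V → M → U → K → O.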